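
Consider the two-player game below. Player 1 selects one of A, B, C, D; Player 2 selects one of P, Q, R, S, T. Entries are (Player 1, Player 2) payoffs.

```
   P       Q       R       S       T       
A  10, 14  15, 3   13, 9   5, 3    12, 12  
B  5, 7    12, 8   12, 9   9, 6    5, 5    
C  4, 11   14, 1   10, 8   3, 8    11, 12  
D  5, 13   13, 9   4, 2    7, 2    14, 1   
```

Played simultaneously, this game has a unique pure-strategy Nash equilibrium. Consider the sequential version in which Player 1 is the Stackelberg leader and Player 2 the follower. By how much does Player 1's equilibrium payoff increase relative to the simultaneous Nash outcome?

2

Player 2 best-responds to each possible Player 1 move:
- A: Player 2 compares 14, 3, 9, 3, 12 and picks P; Player 1 would get 10.
- B: Player 2 compares 7, 8, 9, 6, 5 and picks R; Player 1 would get 12.
- C: Player 2 compares 11, 1, 8, 8, 12 and picks T; Player 1 would get 11.
- D: Player 2 compares 13, 9, 2, 2, 1 and picks P; Player 1 would get 5.
Maximizing over 10, 12, 11, 5, Player 1 chooses B. Subgame-perfect outcome: (B, R) with payoffs (12, 9).
Under simultaneous play:
Player 1's best replies: P→A; Q→A; R→A; S→B; T→D.
Player 2's best replies: A→P; B→R; C→T; D→P.
Only (A, P) has each player best-responding; Nash payoffs (10, 14).
Player 1's commitment gain: 12 − 10 = 2.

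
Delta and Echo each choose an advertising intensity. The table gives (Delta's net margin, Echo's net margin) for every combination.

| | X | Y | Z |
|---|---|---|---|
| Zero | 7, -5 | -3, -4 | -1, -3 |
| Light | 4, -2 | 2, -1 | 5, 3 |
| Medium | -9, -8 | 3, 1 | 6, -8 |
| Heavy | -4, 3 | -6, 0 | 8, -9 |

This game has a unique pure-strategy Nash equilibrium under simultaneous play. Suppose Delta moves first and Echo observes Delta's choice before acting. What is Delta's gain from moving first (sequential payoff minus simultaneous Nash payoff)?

2

Work backward from Echo's decision.
- Zero: BR = Z, leader payoff -1.
- Light: BR = Z, leader payoff 5.
- Medium: BR = Y, leader payoff 3.
- Heavy: BR = X, leader payoff -4.
Among -1, 5, 3, -4, the best is 5 at Light. Subgame-perfect outcome: (Light, Z) with payoffs (5, 3).
Under simultaneous play:
Delta's best replies: X→Zero; Y→Medium; Z→Heavy.
Echo's best replies: Zero→Z; Light→Z; Medium→Y; Heavy→X.
The unique mutual best reply is (Medium, Y), giving (3, 1).
Delta's commitment gain: 5 − 3 = 2.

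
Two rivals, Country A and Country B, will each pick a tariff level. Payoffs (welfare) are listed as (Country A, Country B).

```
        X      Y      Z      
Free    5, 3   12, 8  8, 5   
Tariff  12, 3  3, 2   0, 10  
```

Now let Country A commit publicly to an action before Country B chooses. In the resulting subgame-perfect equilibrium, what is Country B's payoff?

8

Solve by backward induction (Country A leads).
- Free → Country B plays Y (best of 3, 8, 5); Country A gets 12.
- Tariff → Country B plays Z (best of 3, 2, 10); Country A gets 0.
Country A's induced payoffs are 12, 0, so Country A commits to Free. Subgame-perfect outcome: (Free, Y) with payoffs (12, 8).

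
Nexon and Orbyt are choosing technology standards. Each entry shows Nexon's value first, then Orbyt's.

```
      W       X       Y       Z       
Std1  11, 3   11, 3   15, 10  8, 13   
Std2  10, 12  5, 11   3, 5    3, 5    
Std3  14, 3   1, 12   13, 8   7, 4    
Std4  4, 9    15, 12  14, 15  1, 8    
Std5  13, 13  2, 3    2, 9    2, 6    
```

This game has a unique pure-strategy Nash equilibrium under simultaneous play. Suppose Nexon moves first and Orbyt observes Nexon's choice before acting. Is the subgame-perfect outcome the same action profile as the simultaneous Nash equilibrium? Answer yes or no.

no

Backward induction with Nexon moving first.
- Std1 → Orbyt plays Z (best of 3, 3, 10, 13); Nexon gets 8.
- Std2 → Orbyt plays W (best of 12, 11, 5, 5); Nexon gets 10.
- Std3 → Orbyt plays X (best of 3, 12, 8, 4); Nexon gets 1.
- Std4 → Orbyt plays Y (best of 9, 12, 15, 8); Nexon gets 14.
- Std5 → Orbyt plays W (best of 13, 3, 9, 6); Nexon gets 13.
Nexon's induced payoffs are 8, 10, 1, 14, 13, so Nexon commits to Std4. Subgame-perfect outcome: (Std4, Y) with payoffs (14, 15).
For the simultaneous game, intersect best replies.
Nexon's best replies: W→Std3; X→Std4; Y→Std1; Z→Std1.
Orbyt's best replies: Std1→Z; Std2→W; Std3→X; Std4→Y; Std5→W.
Only (Std1, Z) has each player best-responding; Nash payoffs (8, 13).
Sequential outcome (Std4, Y) differs from the Nash profile (Std1, Z).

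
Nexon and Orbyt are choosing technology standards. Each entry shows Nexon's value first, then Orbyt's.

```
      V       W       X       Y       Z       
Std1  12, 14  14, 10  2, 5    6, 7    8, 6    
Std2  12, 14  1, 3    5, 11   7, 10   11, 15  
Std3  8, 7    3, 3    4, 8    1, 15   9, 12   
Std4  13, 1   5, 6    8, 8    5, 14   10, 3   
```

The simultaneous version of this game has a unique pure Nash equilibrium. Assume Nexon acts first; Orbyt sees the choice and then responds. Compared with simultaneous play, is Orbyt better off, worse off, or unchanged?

worse off

Solve by backward induction (Nexon leads).
- Std1 → Orbyt plays V (best of 14, 10, 5, 7, 6); Nexon gets 12.
- Std2 → Orbyt plays Z (best of 14, 3, 11, 10, 15); Nexon gets 11.
- Std3 → Orbyt plays Y (best of 7, 3, 8, 15, 12); Nexon gets 1.
- Std4 → Orbyt plays Y (best of 1, 6, 8, 14, 3); Nexon gets 5.
Nexon's induced payoffs are 12, 11, 1, 5, so Nexon commits to Std1. Subgame-perfect outcome: (Std1, V) with payoffs (12, 14).
Under simultaneous play:
Nexon's best replies: V→Std4; W→Std1; X→Std4; Y→Std2; Z→Std2.
Orbyt's best replies: Std1→V; Std2→Z; Std3→Y; Std4→Y.
The unique mutual best reply is (Std2, Z), giving (11, 15).
Orbyt earns 14 sequentially versus 15 at the Nash outcome: worse off.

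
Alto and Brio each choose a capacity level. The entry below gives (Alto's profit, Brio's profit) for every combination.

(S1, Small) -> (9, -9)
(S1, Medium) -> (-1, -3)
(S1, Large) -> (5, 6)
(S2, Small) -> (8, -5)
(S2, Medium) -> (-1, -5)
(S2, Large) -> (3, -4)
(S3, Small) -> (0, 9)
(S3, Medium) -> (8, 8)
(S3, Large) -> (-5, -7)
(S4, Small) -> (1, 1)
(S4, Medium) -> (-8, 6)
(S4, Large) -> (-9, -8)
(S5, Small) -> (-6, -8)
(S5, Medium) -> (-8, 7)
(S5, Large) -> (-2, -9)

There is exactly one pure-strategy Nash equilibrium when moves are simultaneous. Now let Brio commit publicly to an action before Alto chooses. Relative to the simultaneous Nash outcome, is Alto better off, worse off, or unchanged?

better off

Solve by backward induction (Brio leads).
- Small → Alto plays S1 (best of 9, 8, 0, 1, -6); Brio gets -9.
- Medium → Alto plays S3 (best of -1, -1, 8, -8, -8); Brio gets 8.
- Large → Alto plays S1 (best of 5, 3, -5, -9, -2); Brio gets 6.
Among -9, 8, 6, the best is 8 at Medium. Subgame-perfect outcome: (S3, Medium) with payoffs (8, 8).
Now find the simultaneous Nash equilibrium.
Alto's best replies: Small→S1; Medium→S3; Large→S1.
Brio's best replies: S1→Large; S2→Large; S3→Small; S4→Medium; S5→Medium.
The unique mutual best reply is (S1, Large), giving (5, 6).
Alto earns 8 sequentially versus 5 at the Nash outcome: better off.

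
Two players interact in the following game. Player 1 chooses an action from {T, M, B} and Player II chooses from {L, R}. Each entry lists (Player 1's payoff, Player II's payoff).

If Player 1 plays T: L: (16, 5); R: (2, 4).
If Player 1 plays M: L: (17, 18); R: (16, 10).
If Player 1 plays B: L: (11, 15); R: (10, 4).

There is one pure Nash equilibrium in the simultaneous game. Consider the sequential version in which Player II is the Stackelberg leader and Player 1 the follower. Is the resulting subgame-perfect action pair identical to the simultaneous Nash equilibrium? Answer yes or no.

yes

Player 1 best-responds to each possible Player II move:
- L → Player 1 plays M (best of 16, 17, 11); Player II gets 18.
- R → Player 1 plays M (best of 2, 16, 10); Player II gets 10.
Maximizing over 18, 10, Player II chooses L. Subgame-perfect outcome: (M, L) with payoffs (17, 18).
Under simultaneous play:
Player 1's best replies: L→M; R→M.
Player II's best replies: T→L; M→L; B→L.
Only (M, L) has each player best-responding; Nash payoffs (17, 18).
Sequential outcome (M, L) coincides with the Nash profile (M, L).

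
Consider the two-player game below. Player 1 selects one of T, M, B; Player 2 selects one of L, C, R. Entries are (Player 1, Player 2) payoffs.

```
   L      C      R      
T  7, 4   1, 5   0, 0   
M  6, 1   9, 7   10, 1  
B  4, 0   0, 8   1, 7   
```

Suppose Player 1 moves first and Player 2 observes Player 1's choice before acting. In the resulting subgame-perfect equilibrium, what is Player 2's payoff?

Solve by backward induction (Player 1 leads).
- T → Player 2 plays C (best of 4, 5, 0); Player 1 gets 1.
- M → Player 2 plays C (best of 1, 7, 1); Player 1 gets 9.
- B → Player 2 plays C (best of 0, 8, 7); Player 1 gets 0.
Player 1's induced payoffs are 1, 9, 0, so Player 1 commits to M. Subgame-perfect outcome: (M, C) with payoffs (9, 7).

7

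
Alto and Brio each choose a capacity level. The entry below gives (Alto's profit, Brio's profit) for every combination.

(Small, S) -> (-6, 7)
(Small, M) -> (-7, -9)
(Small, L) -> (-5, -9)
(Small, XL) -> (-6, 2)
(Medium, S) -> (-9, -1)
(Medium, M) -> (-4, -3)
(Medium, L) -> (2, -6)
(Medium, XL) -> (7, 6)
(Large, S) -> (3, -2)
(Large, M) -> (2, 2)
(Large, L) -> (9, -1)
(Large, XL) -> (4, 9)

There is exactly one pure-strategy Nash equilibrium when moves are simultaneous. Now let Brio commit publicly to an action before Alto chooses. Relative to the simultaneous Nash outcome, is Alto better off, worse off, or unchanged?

Solve by backward induction (Brio leads).
- S: BR = Large, leader payoff -2.
- M: BR = Large, leader payoff 2.
- L: BR = Large, leader payoff -1.
- XL: BR = Medium, leader payoff 6.
Among -2, 2, -1, 6, the best is 6 at XL. Subgame-perfect outcome: (Medium, XL) with payoffs (7, 6).
For the simultaneous game, intersect best replies.
Alto's best replies: S→Large; M→Large; L→Large; XL→Medium.
Brio's best replies: Small→S; Medium→XL; Large→XL.
The unique mutual best reply is (Medium, XL), giving (7, 6).
Alto earns 7 sequentially versus 7 at the Nash outcome: unchanged.

unchanged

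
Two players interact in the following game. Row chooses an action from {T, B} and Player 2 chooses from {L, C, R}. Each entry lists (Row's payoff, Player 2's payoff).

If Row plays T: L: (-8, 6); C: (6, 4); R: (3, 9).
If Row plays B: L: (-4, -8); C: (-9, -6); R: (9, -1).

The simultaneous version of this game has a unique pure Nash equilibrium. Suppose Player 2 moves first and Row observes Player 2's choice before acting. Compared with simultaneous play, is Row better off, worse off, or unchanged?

Work backward from Row's decision.
- L: BR = B, leader payoff -8.
- C: BR = T, leader payoff 4.
- R: BR = B, leader payoff -1.
Player 2's induced payoffs are -8, 4, -1, so Player 2 commits to C. Subgame-perfect outcome: (T, C) with payoffs (6, 4).
Under simultaneous play:
Row's best replies: L→B; C→T; R→B.
Player 2's best replies: T→R; B→R.
The unique mutual best reply is (B, R), giving (9, -1).
Row earns 6 sequentially versus 9 at the Nash outcome: worse off.

worse off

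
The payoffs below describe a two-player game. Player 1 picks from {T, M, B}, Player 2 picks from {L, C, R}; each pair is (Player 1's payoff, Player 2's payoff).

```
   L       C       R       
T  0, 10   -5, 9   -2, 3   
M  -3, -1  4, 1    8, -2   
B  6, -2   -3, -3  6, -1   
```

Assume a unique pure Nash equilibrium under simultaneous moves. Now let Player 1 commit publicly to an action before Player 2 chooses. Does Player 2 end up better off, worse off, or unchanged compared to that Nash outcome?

worse off

Player 2 best-responds to each possible Player 1 move:
- T → Player 2 plays L (best of 10, 9, 3); Player 1 gets 0.
- M → Player 2 plays C (best of -1, 1, -2); Player 1 gets 4.
- B → Player 2 plays R (best of -2, -3, -1); Player 1 gets 6.
Player 1's induced payoffs are 0, 4, 6, so Player 1 commits to B. Subgame-perfect outcome: (B, R) with payoffs (6, -1).
For the simultaneous game, intersect best replies.
Player 1's best replies: L→B; C→M; R→M.
Player 2's best replies: T→L; M→C; B→R.
The unique mutual best reply is (M, C), giving (4, 1).
Player 2 earns -1 sequentially versus 1 at the Nash outcome: worse off.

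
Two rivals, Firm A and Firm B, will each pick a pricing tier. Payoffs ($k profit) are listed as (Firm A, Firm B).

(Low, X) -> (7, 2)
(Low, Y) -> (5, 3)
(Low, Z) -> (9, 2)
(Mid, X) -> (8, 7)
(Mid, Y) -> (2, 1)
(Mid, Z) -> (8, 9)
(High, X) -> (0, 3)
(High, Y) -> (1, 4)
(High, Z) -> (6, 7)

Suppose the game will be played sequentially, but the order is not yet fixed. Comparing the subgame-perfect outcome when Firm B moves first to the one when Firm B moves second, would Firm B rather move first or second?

second

If Firm A leads: Firm B's best replies are Low→Y, Mid→Z, High→Z; Firm A's induced payoffs 5, 8, 6; outcome (Mid, Z), payoffs (8, 9).
If Firm B leads: Firm A's best replies are X→Mid, Y→Low, Z→Low; Firm B's induced payoffs 7, 3, 2; outcome (Mid, X), payoffs (8, 7).
Firm B gets 7 moving first and 9 moving second, so Firm B prefers to move second.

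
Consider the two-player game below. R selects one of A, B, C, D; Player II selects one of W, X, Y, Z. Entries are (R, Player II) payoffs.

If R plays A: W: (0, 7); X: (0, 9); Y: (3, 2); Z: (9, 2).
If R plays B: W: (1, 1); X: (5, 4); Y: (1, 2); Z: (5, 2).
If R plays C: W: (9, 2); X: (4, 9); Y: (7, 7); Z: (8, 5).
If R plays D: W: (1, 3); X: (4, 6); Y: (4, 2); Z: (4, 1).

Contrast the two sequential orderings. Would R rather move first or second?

If R leads: Player II's best replies are A→X, B→X, C→X, D→X; R's induced payoffs 0, 5, 4, 4; outcome (B, X), payoffs (5, 4).
If Player II leads: R's best replies are W→C, X→B, Y→C, Z→A; Player II's induced payoffs 2, 4, 7, 2; outcome (C, Y), payoffs (7, 7).
R gets 5 moving first and 7 moving second, so R prefers to move second.

second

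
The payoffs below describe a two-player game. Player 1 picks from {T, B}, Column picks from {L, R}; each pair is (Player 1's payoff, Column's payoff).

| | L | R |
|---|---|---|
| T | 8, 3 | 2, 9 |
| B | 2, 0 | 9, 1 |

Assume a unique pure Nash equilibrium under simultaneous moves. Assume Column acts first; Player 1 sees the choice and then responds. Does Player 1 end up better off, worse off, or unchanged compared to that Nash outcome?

Player 1 best-responds to each possible Column move:
- L: Player 1 compares 8, 2 and picks T; Column would get 3.
- R: Player 1 compares 2, 9 and picks B; Column would get 1.
Among 3, 1, the best is 3 at L. Subgame-perfect outcome: (T, L) with payoffs (8, 3).
For the simultaneous game, intersect best replies.
Player 1's best replies: L→T; R→B.
Column's best replies: T→R; B→R.
The unique mutual best reply is (B, R), giving (9, 1).
Player 1 earns 8 sequentially versus 9 at the Nash outcome: worse off.

worse off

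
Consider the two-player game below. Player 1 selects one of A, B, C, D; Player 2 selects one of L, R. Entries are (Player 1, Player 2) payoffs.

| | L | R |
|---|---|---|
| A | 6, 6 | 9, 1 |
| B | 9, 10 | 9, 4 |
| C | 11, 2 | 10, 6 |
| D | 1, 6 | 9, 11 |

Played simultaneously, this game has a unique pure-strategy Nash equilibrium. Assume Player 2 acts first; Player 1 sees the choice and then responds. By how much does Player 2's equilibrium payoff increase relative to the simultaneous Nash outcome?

0

Work backward from Player 1's decision.
- L: Player 1 compares 6, 9, 11, 1 and picks C; Player 2 would get 2.
- R: Player 1 compares 9, 9, 10, 9 and picks C; Player 2 would get 6.
Maximizing over 2, 6, Player 2 chooses R. Subgame-perfect outcome: (C, R) with payoffs (10, 6).
Now find the simultaneous Nash equilibrium.
Player 1's best replies: L→C; R→C.
Player 2's best replies: A→L; B→L; C→R; D→R.
The unique mutual best reply is (C, R), giving (10, 6).
Player 2's commitment gain: 6 − 6 = 0.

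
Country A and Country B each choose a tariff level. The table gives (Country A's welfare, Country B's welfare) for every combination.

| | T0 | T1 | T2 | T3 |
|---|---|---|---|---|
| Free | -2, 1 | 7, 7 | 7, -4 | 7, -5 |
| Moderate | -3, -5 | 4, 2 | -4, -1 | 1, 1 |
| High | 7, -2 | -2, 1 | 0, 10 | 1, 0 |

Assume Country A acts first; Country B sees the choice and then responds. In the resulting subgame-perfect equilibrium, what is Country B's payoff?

Solve by backward induction (Country A leads).
- Free → Country B plays T1 (best of 1, 7, -4, -5); Country A gets 7.
- Moderate → Country B plays T1 (best of -5, 2, -1, 1); Country A gets 4.
- High → Country B plays T2 (best of -2, 1, 10, 0); Country A gets 0.
Among 7, 4, 0, the best is 7 at Free. Subgame-perfect outcome: (Free, T1) with payoffs (7, 7).

7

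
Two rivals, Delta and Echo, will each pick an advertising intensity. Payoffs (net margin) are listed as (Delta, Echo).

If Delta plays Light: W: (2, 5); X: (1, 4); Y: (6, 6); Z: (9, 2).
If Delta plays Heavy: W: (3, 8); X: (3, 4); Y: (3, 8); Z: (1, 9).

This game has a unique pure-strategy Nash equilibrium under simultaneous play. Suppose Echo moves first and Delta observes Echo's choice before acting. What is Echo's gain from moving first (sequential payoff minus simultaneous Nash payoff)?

Solve by backward induction (Echo leads).
- W → Delta plays Heavy (best of 2, 3); Echo gets 8.
- X → Delta plays Heavy (best of 1, 3); Echo gets 4.
- Y → Delta plays Light (best of 6, 3); Echo gets 6.
- Z → Delta plays Light (best of 9, 1); Echo gets 2.
Among 8, 4, 6, 2, the best is 8 at W. Subgame-perfect outcome: (Heavy, W) with payoffs (3, 8).
For the simultaneous game, intersect best replies.
Delta's best replies: W→Heavy; X→Heavy; Y→Light; Z→Light.
Echo's best replies: Light→Y; Heavy→Z.
Only (Light, Y) has each player best-responding; Nash payoffs (6, 6).
Echo's commitment gain: 8 − 6 = 2.

2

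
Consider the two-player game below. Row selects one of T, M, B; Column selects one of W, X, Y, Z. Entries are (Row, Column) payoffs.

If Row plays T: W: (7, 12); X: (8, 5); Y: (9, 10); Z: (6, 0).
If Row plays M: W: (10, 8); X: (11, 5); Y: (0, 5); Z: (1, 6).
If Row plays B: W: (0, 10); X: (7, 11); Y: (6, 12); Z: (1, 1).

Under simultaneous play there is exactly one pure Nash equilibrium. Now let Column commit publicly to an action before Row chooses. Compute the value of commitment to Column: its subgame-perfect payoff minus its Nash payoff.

2

Row best-responds to each possible Column move:
- W: BR = M, leader payoff 8.
- X: BR = M, leader payoff 5.
- Y: BR = T, leader payoff 10.
- Z: BR = T, leader payoff 0.
Maximizing over 8, 5, 10, 0, Column chooses Y. Subgame-perfect outcome: (T, Y) with payoffs (9, 10).
For the simultaneous game, intersect best replies.
Row's best replies: W→M; X→M; Y→T; Z→T.
Column's best replies: T→W; M→W; B→Y.
The unique mutual best reply is (M, W), giving (10, 8).
Column's commitment gain: 10 − 8 = 2.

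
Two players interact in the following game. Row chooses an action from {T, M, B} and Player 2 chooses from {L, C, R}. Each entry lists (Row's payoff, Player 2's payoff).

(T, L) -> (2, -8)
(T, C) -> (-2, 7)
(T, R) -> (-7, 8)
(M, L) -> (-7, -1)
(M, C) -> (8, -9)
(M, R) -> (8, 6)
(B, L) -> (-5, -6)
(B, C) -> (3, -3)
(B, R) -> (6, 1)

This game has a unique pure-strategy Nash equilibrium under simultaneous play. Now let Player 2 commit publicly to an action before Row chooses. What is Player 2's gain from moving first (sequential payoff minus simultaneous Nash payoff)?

0

Row best-responds to each possible Player 2 move:
- L → Row plays T (best of 2, -7, -5); Player 2 gets -8.
- C → Row plays M (best of -2, 8, 3); Player 2 gets -9.
- R → Row plays M (best of -7, 8, 6); Player 2 gets 6.
Player 2's induced payoffs are -8, -9, 6, so Player 2 commits to R. Subgame-perfect outcome: (M, R) with payoffs (8, 6).
For the simultaneous game, intersect best replies.
Row's best replies: L→T; C→M; R→M.
Player 2's best replies: T→R; M→R; B→R.
The unique mutual best reply is (M, R), giving (8, 6).
Player 2's commitment gain: 6 − 6 = 0.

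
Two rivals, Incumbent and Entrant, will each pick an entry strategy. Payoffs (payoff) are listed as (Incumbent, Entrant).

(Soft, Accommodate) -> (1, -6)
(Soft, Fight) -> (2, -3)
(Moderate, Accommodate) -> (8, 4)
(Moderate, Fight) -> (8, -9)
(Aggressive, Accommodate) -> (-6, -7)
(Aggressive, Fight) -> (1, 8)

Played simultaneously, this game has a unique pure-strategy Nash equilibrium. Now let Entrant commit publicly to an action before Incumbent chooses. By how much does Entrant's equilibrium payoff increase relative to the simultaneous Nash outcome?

Solve by backward induction (Entrant leads).
- Accommodate: Incumbent compares 1, 8, -6 and picks Moderate; Entrant would get 4.
- Fight: Incumbent compares 2, 8, 1 and picks Moderate; Entrant would get -9.
Among 4, -9, the best is 4 at Accommodate. Subgame-perfect outcome: (Moderate, Accommodate) with payoffs (8, 4).
Under simultaneous play:
Incumbent's best replies: Accommodate→Moderate; Fight→Moderate.
Entrant's best replies: Soft→Fight; Moderate→Accommodate; Aggressive→Fight.
The unique mutual best reply is (Moderate, Accommodate), giving (8, 4).
Entrant's commitment gain: 4 − 4 = 0.

0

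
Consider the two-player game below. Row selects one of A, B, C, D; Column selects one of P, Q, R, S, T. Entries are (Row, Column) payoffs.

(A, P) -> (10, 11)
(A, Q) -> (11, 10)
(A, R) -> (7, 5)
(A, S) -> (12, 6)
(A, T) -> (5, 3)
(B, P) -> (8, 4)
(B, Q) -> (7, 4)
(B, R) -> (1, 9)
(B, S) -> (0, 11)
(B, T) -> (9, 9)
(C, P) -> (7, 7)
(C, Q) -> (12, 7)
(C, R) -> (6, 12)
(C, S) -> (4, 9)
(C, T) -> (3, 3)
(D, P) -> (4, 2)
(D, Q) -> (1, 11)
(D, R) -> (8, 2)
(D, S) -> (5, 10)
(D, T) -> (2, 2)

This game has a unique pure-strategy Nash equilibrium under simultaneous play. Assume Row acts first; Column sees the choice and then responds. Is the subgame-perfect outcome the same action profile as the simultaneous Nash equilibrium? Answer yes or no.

Solve by backward induction (Row leads).
- A: Column compares 11, 10, 5, 6, 3 and picks P; Row would get 10.
- B: Column compares 4, 4, 9, 11, 9 and picks S; Row would get 0.
- C: Column compares 7, 7, 12, 9, 3 and picks R; Row would get 6.
- D: Column compares 2, 11, 2, 10, 2 and picks Q; Row would get 1.
Row's induced payoffs are 10, 0, 6, 1, so Row commits to A. Subgame-perfect outcome: (A, P) with payoffs (10, 11).
Now find the simultaneous Nash equilibrium.
Row's best replies: P→A; Q→C; R→D; S→A; T→B.
Column's best replies: A→P; B→S; C→R; D→Q.
The unique mutual best reply is (A, P), giving (10, 11).
Sequential outcome (A, P) coincides with the Nash profile (A, P).

yes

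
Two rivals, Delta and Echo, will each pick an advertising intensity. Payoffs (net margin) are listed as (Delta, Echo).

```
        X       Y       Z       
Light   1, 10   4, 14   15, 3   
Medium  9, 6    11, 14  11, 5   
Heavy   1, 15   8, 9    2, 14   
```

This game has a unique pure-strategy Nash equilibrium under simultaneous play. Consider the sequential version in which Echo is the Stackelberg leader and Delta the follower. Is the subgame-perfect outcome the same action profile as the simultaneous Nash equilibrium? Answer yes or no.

Backward induction with Echo moving first.
- X: Delta compares 1, 9, 1 and picks Medium; Echo would get 6.
- Y: Delta compares 4, 11, 8 and picks Medium; Echo would get 14.
- Z: Delta compares 15, 11, 2 and picks Light; Echo would get 3.
Echo's induced payoffs are 6, 14, 3, so Echo commits to Y. Subgame-perfect outcome: (Medium, Y) with payoffs (11, 14).
For the simultaneous game, intersect best replies.
Delta's best replies: X→Medium; Y→Medium; Z→Light.
Echo's best replies: Light→Y; Medium→Y; Heavy→X.
Only (Medium, Y) has each player best-responding; Nash payoffs (11, 14).
Sequential outcome (Medium, Y) coincides with the Nash profile (Medium, Y).

yes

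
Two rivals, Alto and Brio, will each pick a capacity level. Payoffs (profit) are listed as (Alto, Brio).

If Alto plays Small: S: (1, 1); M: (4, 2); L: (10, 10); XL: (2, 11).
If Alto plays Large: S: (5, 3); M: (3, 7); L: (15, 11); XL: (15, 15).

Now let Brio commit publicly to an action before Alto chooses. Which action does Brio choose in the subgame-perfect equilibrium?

Alto best-responds to each possible Brio move:
- S: BR = Large, leader payoff 3.
- M: BR = Small, leader payoff 2.
- L: BR = Large, leader payoff 11.
- XL: BR = Large, leader payoff 15.
Brio's induced payoffs are 3, 2, 11, 15, so Brio commits to XL. Subgame-perfect outcome: (Large, XL) with payoffs (15, 15).

XL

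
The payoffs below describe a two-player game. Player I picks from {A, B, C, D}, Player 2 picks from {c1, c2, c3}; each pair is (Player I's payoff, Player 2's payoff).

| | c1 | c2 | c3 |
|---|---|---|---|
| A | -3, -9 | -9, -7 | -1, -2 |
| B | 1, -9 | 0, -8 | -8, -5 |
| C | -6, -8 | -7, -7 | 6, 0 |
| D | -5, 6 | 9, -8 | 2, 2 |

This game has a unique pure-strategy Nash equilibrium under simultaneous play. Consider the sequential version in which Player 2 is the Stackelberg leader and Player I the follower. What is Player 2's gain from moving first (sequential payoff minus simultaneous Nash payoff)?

Backward induction with Player 2 moving first.
- c1: BR = B, leader payoff -9.
- c2: BR = D, leader payoff -8.
- c3: BR = C, leader payoff 0.
Among -9, -8, 0, the best is 0 at c3. Subgame-perfect outcome: (C, c3) with payoffs (6, 0).
For the simultaneous game, intersect best replies.
Player I's best replies: c1→B; c2→D; c3→C.
Player 2's best replies: A→c3; B→c3; C→c3; D→c1.
The unique mutual best reply is (C, c3), giving (6, 0).
Player 2's commitment gain: 0 − 0 = 0.

0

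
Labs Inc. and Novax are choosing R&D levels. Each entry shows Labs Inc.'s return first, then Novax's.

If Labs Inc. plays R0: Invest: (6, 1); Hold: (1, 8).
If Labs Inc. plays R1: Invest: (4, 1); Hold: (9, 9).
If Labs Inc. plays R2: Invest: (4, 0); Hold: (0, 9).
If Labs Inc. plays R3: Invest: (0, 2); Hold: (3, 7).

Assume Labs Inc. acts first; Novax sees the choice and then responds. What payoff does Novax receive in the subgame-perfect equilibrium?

Novax best-responds to each possible Labs Inc. move:
- R0: Novax compares 1, 8 and picks Hold; Labs Inc. would get 1.
- R1: Novax compares 1, 9 and picks Hold; Labs Inc. would get 9.
- R2: Novax compares 0, 9 and picks Hold; Labs Inc. would get 0.
- R3: Novax compares 2, 7 and picks Hold; Labs Inc. would get 3.
Maximizing over 1, 9, 0, 3, Labs Inc. chooses R1. Subgame-perfect outcome: (R1, Hold) with payoffs (9, 9).

9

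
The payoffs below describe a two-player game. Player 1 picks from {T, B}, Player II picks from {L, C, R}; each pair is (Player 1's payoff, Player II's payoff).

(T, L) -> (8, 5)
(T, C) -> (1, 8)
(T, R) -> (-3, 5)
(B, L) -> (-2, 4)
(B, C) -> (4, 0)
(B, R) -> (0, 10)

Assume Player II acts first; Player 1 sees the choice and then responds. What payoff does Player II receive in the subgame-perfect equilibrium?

Solve by backward induction (Player II leads).
- L → Player 1 plays T (best of 8, -2); Player II gets 5.
- C → Player 1 plays B (best of 1, 4); Player II gets 0.
- R → Player 1 plays B (best of -3, 0); Player II gets 10.
Among 5, 0, 10, the best is 10 at R. Subgame-perfect outcome: (B, R) with payoffs (0, 10).

10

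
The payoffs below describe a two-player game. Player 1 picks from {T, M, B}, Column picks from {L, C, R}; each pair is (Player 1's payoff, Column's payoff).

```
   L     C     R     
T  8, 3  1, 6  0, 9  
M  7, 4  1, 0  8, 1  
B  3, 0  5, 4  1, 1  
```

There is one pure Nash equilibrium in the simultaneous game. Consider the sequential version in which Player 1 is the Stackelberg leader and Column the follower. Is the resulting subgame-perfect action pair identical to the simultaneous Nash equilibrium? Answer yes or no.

Backward induction with Player 1 moving first.
- T: Column compares 3, 6, 9 and picks R; Player 1 would get 0.
- M: Column compares 4, 0, 1 and picks L; Player 1 would get 7.
- B: Column compares 0, 4, 1 and picks C; Player 1 would get 5.
Player 1's induced payoffs are 0, 7, 5, so Player 1 commits to M. Subgame-perfect outcome: (M, L) with payoffs (7, 4).
Now find the simultaneous Nash equilibrium.
Player 1's best replies: L→T; C→B; R→M.
Column's best replies: T→R; M→L; B→C.
Only (B, C) has each player best-responding; Nash payoffs (5, 4).
Sequential outcome (M, L) differs from the Nash profile (B, C).

no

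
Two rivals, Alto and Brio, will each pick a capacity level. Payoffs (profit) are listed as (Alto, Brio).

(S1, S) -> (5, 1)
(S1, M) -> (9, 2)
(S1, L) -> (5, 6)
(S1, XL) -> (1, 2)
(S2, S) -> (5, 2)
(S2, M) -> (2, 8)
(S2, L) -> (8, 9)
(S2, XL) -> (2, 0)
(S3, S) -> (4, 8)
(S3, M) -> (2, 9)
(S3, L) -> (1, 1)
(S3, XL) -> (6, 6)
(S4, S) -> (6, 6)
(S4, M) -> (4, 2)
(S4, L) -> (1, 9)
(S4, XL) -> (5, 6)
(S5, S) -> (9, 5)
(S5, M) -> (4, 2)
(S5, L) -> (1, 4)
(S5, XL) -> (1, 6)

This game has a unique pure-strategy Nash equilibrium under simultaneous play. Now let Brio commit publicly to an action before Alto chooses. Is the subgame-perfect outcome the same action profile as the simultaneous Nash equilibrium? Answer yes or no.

Work backward from Alto's decision.
- S: BR = S5, leader payoff 5.
- M: BR = S1, leader payoff 2.
- L: BR = S2, leader payoff 9.
- XL: BR = S3, leader payoff 6.
Brio's induced payoffs are 5, 2, 9, 6, so Brio commits to L. Subgame-perfect outcome: (S2, L) with payoffs (8, 9).
For the simultaneous game, intersect best replies.
Alto's best replies: S→S5; M→S1; L→S2; XL→S3.
Brio's best replies: S1→L; S2→L; S3→M; S4→L; S5→XL.
The unique mutual best reply is (S2, L), giving (8, 9).
Sequential outcome (S2, L) coincides with the Nash profile (S2, L).

yes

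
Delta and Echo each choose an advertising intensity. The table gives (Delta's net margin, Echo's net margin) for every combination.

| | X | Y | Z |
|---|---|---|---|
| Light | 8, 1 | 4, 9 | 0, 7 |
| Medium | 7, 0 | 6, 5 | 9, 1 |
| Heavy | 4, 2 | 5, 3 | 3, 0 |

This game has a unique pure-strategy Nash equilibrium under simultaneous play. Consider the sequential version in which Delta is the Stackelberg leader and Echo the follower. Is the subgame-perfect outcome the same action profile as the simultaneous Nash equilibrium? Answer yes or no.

yes

Echo best-responds to each possible Delta move:
- Light → Echo plays Y (best of 1, 9, 7); Delta gets 4.
- Medium → Echo plays Y (best of 0, 5, 1); Delta gets 6.
- Heavy → Echo plays Y (best of 2, 3, 0); Delta gets 5.
Maximizing over 4, 6, 5, Delta chooses Medium. Subgame-perfect outcome: (Medium, Y) with payoffs (6, 5).
Under simultaneous play:
Delta's best replies: X→Light; Y→Medium; Z→Medium.
Echo's best replies: Light→Y; Medium→Y; Heavy→Y.
The unique mutual best reply is (Medium, Y), giving (6, 5).
Sequential outcome (Medium, Y) coincides with the Nash profile (Medium, Y).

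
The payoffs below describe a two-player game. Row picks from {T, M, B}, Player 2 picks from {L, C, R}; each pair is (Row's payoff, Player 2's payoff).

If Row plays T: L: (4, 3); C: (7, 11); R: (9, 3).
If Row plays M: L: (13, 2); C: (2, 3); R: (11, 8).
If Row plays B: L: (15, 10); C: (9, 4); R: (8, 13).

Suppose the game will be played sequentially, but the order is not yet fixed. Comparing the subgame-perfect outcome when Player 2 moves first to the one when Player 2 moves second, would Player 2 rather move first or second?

first

If Row leads: Player 2's best replies are T→C, M→R, B→R; Row's induced payoffs 7, 11, 8; outcome (M, R), payoffs (11, 8).
If Player 2 leads: Row's best replies are L→B, C→B, R→M; Player 2's induced payoffs 10, 4, 8; outcome (B, L), payoffs (15, 10).
Player 2 gets 10 moving first and 8 moving second, so Player 2 prefers to move first.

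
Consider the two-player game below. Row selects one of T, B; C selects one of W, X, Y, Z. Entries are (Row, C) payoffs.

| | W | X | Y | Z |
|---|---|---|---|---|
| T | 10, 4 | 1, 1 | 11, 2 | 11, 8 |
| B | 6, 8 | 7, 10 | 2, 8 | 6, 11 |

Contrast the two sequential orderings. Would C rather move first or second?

If Row leads: C's best replies are T→Z, B→Z; Row's induced payoffs 11, 6; outcome (T, Z), payoffs (11, 8).
If C leads: Row's best replies are W→T, X→B, Y→T, Z→T; C's induced payoffs 4, 10, 2, 8; outcome (B, X), payoffs (7, 10).
C gets 10 moving first and 8 moving second, so C prefers to move first.

first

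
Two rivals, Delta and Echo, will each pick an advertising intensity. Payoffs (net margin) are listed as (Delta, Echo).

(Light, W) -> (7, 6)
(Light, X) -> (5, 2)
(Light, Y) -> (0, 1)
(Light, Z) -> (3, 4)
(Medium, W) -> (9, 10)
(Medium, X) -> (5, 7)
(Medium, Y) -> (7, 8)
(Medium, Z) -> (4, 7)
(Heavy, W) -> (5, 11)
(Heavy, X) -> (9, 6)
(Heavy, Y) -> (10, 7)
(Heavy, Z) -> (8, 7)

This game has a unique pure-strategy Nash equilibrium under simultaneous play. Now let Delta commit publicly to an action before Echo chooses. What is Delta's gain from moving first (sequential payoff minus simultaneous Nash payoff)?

0

Solve by backward induction (Delta leads).
- Light → Echo plays W (best of 6, 2, 1, 4); Delta gets 7.
- Medium → Echo plays W (best of 10, 7, 8, 7); Delta gets 9.
- Heavy → Echo plays W (best of 11, 6, 7, 7); Delta gets 5.
Among 7, 9, 5, the best is 9 at Medium. Subgame-perfect outcome: (Medium, W) with payoffs (9, 10).
For the simultaneous game, intersect best replies.
Delta's best replies: W→Medium; X→Heavy; Y→Heavy; Z→Heavy.
Echo's best replies: Light→W; Medium→W; Heavy→W.
The unique mutual best reply is (Medium, W), giving (9, 10).
Delta's commitment gain: 9 − 9 = 0.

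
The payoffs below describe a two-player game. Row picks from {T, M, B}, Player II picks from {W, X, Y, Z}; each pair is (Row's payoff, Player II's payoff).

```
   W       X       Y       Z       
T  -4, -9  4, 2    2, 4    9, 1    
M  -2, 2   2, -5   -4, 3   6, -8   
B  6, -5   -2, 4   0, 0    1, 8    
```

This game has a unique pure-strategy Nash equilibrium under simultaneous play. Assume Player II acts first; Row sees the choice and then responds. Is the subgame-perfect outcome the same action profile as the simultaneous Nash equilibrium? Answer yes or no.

Backward induction with Player II moving first.
- W: Row compares -4, -2, 6 and picks B; Player II would get -5.
- X: Row compares 4, 2, -2 and picks T; Player II would get 2.
- Y: Row compares 2, -4, 0 and picks T; Player II would get 4.
- Z: Row compares 9, 6, 1 and picks T; Player II would get 1.
Player II's induced payoffs are -5, 2, 4, 1, so Player II commits to Y. Subgame-perfect outcome: (T, Y) with payoffs (2, 4).
Under simultaneous play:
Row's best replies: W→B; X→T; Y→T; Z→T.
Player II's best replies: T→Y; M→Y; B→Z.
The unique mutual best reply is (T, Y), giving (2, 4).
Sequential outcome (T, Y) coincides with the Nash profile (T, Y).

yes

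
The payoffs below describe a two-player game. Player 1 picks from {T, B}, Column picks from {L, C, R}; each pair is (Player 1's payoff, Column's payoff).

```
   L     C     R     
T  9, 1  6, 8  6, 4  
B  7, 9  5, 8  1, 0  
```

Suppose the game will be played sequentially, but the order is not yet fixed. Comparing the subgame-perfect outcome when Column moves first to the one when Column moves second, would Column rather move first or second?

second

If Player 1 leads: Column's best replies are T→C, B→L; Player 1's induced payoffs 6, 7; outcome (B, L), payoffs (7, 9).
If Column leads: Player 1's best replies are L→T, C→T, R→T; Column's induced payoffs 1, 8, 4; outcome (T, C), payoffs (6, 8).
Column gets 8 moving first and 9 moving second, so Column prefers to move second.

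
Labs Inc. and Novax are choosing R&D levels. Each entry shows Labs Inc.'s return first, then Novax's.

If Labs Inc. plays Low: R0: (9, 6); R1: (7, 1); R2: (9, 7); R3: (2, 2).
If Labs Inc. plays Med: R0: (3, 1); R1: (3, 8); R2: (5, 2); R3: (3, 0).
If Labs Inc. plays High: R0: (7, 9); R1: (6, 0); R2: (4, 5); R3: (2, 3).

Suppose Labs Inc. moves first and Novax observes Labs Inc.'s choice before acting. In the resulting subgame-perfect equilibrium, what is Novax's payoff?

Solve by backward induction (Labs Inc. leads).
- Low → Novax plays R2 (best of 6, 1, 7, 2); Labs Inc. gets 9.
- Med → Novax plays R1 (best of 1, 8, 2, 0); Labs Inc. gets 3.
- High → Novax plays R0 (best of 9, 0, 5, 3); Labs Inc. gets 7.
Labs Inc.'s induced payoffs are 9, 3, 7, so Labs Inc. commits to Low. Subgame-perfect outcome: (Low, R2) with payoffs (9, 7).

7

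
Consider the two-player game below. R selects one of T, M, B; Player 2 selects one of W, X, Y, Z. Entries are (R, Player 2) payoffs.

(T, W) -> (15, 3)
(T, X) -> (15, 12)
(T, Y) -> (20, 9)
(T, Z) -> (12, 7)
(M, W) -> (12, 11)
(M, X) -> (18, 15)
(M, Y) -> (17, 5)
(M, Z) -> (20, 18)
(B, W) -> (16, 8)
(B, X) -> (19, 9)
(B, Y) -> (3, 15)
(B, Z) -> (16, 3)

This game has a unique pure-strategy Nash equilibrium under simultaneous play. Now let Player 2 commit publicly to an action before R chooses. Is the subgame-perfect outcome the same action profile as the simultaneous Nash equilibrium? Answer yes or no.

yes

Backward induction with Player 2 moving first.
- W → R plays B (best of 15, 12, 16); Player 2 gets 8.
- X → R plays B (best of 15, 18, 19); Player 2 gets 9.
- Y → R plays T (best of 20, 17, 3); Player 2 gets 9.
- Z → R plays M (best of 12, 20, 16); Player 2 gets 18.
Among 8, 9, 9, 18, the best is 18 at Z. Subgame-perfect outcome: (M, Z) with payoffs (20, 18).
Under simultaneous play:
R's best replies: W→B; X→B; Y→T; Z→M.
Player 2's best replies: T→X; M→Z; B→Y.
The unique mutual best reply is (M, Z), giving (20, 18).
Sequential outcome (M, Z) coincides with the Nash profile (M, Z).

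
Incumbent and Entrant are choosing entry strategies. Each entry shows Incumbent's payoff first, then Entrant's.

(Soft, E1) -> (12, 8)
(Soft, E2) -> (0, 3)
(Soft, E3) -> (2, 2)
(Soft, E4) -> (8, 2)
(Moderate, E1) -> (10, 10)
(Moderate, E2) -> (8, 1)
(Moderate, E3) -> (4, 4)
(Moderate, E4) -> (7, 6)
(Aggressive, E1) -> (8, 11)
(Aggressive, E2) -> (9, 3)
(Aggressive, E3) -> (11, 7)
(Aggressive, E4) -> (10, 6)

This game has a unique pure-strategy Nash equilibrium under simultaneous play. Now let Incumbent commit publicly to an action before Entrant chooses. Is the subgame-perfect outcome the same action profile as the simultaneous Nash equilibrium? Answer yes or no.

yes

Backward induction with Incumbent moving first.
- Soft → Entrant plays E1 (best of 8, 3, 2, 2); Incumbent gets 12.
- Moderate → Entrant plays E1 (best of 10, 1, 4, 6); Incumbent gets 10.
- Aggressive → Entrant plays E1 (best of 11, 3, 7, 6); Incumbent gets 8.
Among 12, 10, 8, the best is 12 at Soft. Subgame-perfect outcome: (Soft, E1) with payoffs (12, 8).
For the simultaneous game, intersect best replies.
Incumbent's best replies: E1→Soft; E2→Aggressive; E3→Aggressive; E4→Aggressive.
Entrant's best replies: Soft→E1; Moderate→E1; Aggressive→E1.
Only (Soft, E1) has each player best-responding; Nash payoffs (12, 8).
Sequential outcome (Soft, E1) coincides with the Nash profile (Soft, E1).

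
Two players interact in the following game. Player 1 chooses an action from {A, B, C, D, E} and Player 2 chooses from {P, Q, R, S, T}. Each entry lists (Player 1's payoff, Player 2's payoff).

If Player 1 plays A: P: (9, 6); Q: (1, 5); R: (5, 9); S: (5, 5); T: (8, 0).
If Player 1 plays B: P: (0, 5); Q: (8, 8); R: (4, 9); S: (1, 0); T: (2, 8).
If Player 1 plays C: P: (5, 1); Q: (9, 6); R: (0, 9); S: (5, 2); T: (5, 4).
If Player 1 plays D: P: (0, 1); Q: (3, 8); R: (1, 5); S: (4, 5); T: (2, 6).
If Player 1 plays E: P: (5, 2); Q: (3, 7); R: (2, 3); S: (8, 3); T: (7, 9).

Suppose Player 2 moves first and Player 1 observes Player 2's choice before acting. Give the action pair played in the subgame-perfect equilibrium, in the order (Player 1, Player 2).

Work backward from Player 1's decision.
- P: Player 1 compares 9, 0, 5, 0, 5 and picks A; Player 2 would get 6.
- Q: Player 1 compares 1, 8, 9, 3, 3 and picks C; Player 2 would get 6.
- R: Player 1 compares 5, 4, 0, 1, 2 and picks A; Player 2 would get 9.
- S: Player 1 compares 5, 1, 5, 4, 8 and picks E; Player 2 would get 3.
- T: Player 1 compares 8, 2, 5, 2, 7 and picks A; Player 2 would get 0.
Player 2's induced payoffs are 6, 6, 9, 3, 0, so Player 2 commits to R. Subgame-perfect outcome: (A, R) with payoffs (5, 9).

(A, R)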